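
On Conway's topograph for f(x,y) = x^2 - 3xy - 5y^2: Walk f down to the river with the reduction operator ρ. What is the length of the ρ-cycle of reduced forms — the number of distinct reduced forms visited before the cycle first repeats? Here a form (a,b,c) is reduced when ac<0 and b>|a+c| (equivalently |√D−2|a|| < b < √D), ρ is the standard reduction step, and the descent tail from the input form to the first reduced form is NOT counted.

D = 29, ⌊√D⌋ = 5
descent: ρ → (-5,3,1)
descent: ρ → (1,5,-1)  [lands on river]
river: ρ → (-1,5,1)
ρ-cycle length = 2 (tail of 2 descent steps not counted)

2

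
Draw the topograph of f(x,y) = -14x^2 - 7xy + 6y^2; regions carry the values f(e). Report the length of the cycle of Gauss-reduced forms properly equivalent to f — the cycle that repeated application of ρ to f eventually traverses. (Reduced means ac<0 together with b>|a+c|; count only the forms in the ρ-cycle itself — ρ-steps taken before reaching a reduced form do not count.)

D = 385, ⌊√D⌋ = 19
descent: ρ → (6,19,-1)  [lands on river]
river: ρ → (-1,19,6)
river: ρ → (6,17,-4)
river: ρ → (-4,15,10)
river: ρ → (10,5,-9)
river: ρ → (-9,13,6)
river: ρ → (6,11,-11)
river: ρ → (-11,11,6)
river: ρ → (6,13,-9)
river: ρ → (-9,5,10)
river: ρ → (10,15,-4)
river: ρ → (-4,17,6)
ρ-cycle length = 12 (tail of 1 descent step not counted)

12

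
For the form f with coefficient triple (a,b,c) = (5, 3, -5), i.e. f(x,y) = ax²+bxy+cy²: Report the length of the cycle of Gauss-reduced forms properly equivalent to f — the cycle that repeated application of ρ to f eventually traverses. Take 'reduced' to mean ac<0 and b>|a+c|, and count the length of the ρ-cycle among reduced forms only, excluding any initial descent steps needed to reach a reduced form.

D = 109, ⌊√D⌋ = 10
river: ρ → (-5,7,3)
river: ρ → (3,5,-7)
river: ρ → (-7,9,1)
river: ρ → (1,9,-7)
river: ρ → (-7,5,3)
river: ρ → (3,7,-5)
river: ρ → (-5,3,5)
river: ρ → (5,7,-3)
river: ρ → (-3,5,7)
river: ρ → (7,9,-1)
river: ρ → (-1,9,7)
river: ρ → (7,5,-3)
river: ρ → (-3,7,5)
river: ρ → (5,3,-5)
ρ-cycle length = 14 (tail of 0 descent steps not counted)

14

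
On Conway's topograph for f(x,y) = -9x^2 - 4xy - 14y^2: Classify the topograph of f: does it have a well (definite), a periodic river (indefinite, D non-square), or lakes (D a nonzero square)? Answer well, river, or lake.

D = b²−4ac = (-4)² − 4·(-9)·(-14) = -488
D < 0 ⇒ definite ⇒ every region one sign ⇒ single well

well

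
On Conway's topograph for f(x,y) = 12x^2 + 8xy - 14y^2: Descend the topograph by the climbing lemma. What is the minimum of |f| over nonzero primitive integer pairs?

river: ρ → (-14,20,6)
river: ρ → (6,16,-20)
river: ρ → (-20,24,2)
river: ρ → (2,24,-20)
river: ρ → (-20,16,6)
river: ρ → (6,20,-14)
river: ρ → (-14,8,12)
river: ρ → (12,16,-10)
river: ρ → (-10,24,4)
river: ρ → (4,24,-10)
river: ρ → (-10,16,12)
river: ρ → (12,8,-14)
closes: descent 0, river 12
min |a| on river = 2

2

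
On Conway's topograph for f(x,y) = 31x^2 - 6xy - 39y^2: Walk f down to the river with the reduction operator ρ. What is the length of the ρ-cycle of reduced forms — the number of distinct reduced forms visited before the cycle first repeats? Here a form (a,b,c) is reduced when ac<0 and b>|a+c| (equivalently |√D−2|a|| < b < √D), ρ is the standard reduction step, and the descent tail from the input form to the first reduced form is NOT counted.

D = 4872, ⌊√D⌋ = 69
descent: ρ → (-39,6,31)
descent: ρ → (31,56,-14)  [lands on river]
river: ρ → (-14,56,31)
river: ρ → (31,68,-2)
river: ρ → (-2,68,31)
ρ-cycle length = 4 (tail of 2 descent steps not counted)

4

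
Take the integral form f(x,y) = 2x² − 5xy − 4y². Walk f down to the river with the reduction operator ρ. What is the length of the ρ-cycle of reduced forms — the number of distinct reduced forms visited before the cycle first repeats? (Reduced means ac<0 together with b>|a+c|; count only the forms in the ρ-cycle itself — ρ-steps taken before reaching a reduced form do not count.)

D = 57, ⌊√D⌋ = 7
descent: ρ → (-4,5,2)  [lands on river]
river: ρ → (2,7,-1)
river: ρ → (-1,7,2)
river: ρ → (2,5,-4)
river: ρ → (-4,3,3)
river: ρ → (3,3,-4)
ρ-cycle length = 6 (tail of 1 descent step not counted)

6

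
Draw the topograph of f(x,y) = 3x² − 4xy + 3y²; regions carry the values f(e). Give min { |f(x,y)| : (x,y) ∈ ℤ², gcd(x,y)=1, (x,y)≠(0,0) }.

translate: b→2 (≡-4 mod 6), so (3,-4,3)→(3,2,2)
flip: (3,2,2)→(2,-2,3)
translate: b→2 (≡-2 mod 4), so (2,-2,3)→(2,2,3)
reduced (well bottom): (2,2,3) with a≤c, −a<b≤a
well minimum = a = 2

2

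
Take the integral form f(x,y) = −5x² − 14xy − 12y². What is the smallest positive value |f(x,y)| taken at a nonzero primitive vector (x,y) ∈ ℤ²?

translate: b→4 (≡14 mod 10), so (5,14,12)→(5,4,3)
flip: (5,4,3)→(3,-4,5)
translate: b→2 (≡-4 mod 6), so (3,-4,5)→(3,2,4)
reduced (well bottom): (3,2,4) with a≤c, −a<b≤a
well minimum |f| = |-3| = 3 (negative-definite)

3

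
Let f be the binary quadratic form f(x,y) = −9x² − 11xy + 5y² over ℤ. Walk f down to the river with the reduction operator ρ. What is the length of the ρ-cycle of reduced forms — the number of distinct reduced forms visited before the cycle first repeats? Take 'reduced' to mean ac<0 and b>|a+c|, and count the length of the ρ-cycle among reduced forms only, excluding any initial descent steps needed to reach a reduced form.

D = 301, ⌊√D⌋ = 17
descent: ρ → (5,11,-9)  [lands on river]
river: ρ → (-9,7,7)
river: ρ → (7,7,-9)
river: ρ → (-9,11,5)
river: ρ → (5,9,-11)
river: ρ → (-11,13,3)
river: ρ → (3,17,-1)
river: ρ → (-1,17,3)
river: ρ → (3,13,-11)
river: ρ → (-11,9,5)
ρ-cycle length = 10 (tail of 1 descent step not counted)

10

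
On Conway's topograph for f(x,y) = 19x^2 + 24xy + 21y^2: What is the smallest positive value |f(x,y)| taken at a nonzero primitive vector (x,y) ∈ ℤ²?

translate: b→-14 (≡24 mod 38), so (19,24,21)→(19,-14,16)
flip: (19,-14,16)→(16,14,19)
reduced (well bottom): (16,14,19) with a≤c, −a<b≤a
well minimum = a = 16

16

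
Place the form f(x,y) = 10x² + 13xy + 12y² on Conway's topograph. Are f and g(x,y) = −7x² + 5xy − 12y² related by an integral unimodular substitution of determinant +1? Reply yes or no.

D₁ = -311, D₂ = -311
f: translate: b→-7 (≡13 mod 20), so (10,13,12)→(10,-7,9)
f: flip: (10,-7,9)→(9,7,10)
f: reduced (well bottom): (9,7,10) with a≤c, −a<b≤a
g is negative-definite; reduce −g:
−g: reduced (well bottom): (7,-5,12) with a≤c, −a<b≤a
flip sign back: reduced form of g is (-7,5,-12)
reduced forms (9, 7, 10) vs (-7, 5, -12) ⇒ inequivalent

no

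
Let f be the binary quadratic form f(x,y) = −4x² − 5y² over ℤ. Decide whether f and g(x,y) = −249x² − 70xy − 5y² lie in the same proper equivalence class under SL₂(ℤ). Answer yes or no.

D₁ = -80, D₂ = -80
f is negative-definite; reduce −f:
−f: reduced (well bottom): (4,0,5) with a≤c, −a<b≤a
flip sign back: reduced form of f is (-4,0,-5)
g is negative-definite; reduce −g:
−g: flip: (249,70,5)→(5,-70,249)
−g: translate: b→0 (≡-70 mod 10), so (5,-70,249)→(5,0,4)
−g: flip: (5,0,4)→(4,0,5)
−g: reduced (well bottom): (4,0,5) with a≤c, −a<b≤a
flip sign back: reduced form of g is (-4,0,-5)
reduced forms (-4, 0, -5) vs (-4, 0, -5) ⇒ equivalent

yes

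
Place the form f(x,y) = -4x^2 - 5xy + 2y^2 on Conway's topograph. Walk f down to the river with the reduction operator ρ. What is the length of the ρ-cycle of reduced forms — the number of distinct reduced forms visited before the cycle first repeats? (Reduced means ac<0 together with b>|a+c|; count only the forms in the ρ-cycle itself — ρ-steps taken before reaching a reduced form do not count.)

D = 57, ⌊√D⌋ = 7
descent: ρ → (2,5,-4)  [lands on river]
river: ρ → (-4,3,3)
river: ρ → (3,3,-4)
river: ρ → (-4,5,2)
river: ρ → (2,7,-1)
river: ρ → (-1,7,2)
ρ-cycle length = 6 (tail of 1 descent step not counted)

6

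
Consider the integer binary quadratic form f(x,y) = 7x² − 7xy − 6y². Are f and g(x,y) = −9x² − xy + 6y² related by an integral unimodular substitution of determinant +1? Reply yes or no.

D₁ = 217, D₂ = 217
river cycle of f (length 16): (-6, 7, 7), (7, 7, -6), (-6, 5, 8), (8, 11, -3), (-3, 13, 4), (4, 11, -6), (-6, 13, 2), (2, 11, -12), (-12, 13, 1), (1, 13, -12), … (6 more)
river cycle of g (length 16): (6, 13, -2), (-2, 11, 12), (12, 13, -1), (-1, 13, 12), (12, 11, -2), (-2, 13, 6), (6, 11, -4), (-4, 13, 3), (3, 11, -8), (-8, 5, 6), … (6 more)
cycles differ ⇒ inequivalent

no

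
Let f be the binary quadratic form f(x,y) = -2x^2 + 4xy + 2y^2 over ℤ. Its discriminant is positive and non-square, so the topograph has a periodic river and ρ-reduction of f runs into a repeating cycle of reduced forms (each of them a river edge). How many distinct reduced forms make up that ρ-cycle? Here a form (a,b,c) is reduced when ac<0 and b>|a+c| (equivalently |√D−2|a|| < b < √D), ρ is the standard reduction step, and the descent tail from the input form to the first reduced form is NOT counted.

D = 32, ⌊√D⌋ = 5
river: ρ → (2,4,-2)
river: ρ → (-2,4,2)
ρ-cycle length = 2 (tail of 0 descent steps not counted)

2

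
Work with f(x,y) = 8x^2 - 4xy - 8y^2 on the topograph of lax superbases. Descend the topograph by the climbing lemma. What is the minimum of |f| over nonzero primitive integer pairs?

descent: ρ → (-8,4,8)  [lands on river]
river: ρ → (8,12,-4)
river: ρ → (-4,12,8)
river: ρ → (8,4,-8)
river: ρ → (-8,12,4)
river: ρ → (4,12,-8)
closes: descent 1, river 6
min |a| on river = 4

4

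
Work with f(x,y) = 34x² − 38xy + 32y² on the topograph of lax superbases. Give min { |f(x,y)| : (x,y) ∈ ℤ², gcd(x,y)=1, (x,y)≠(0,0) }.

translate: b→30 (≡-38 mod 68), so (34,-38,32)→(34,30,28)
flip: (34,30,28)→(28,-30,34)
translate: b→26 (≡-30 mod 56), so (28,-30,34)→(28,26,32)
reduced (well bottom): (28,26,32) with a≤c, −a<b≤a
well minimum = a = 28

28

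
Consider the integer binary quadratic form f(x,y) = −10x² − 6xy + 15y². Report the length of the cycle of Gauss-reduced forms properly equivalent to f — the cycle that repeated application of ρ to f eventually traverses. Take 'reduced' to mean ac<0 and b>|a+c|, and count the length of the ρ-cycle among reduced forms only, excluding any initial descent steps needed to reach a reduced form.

D = 636, ⌊√D⌋ = 25
descent: ρ → (15,6,-10)  [lands on river]
river: ρ → (-10,14,11)
river: ρ → (11,8,-13)
river: ρ → (-13,18,6)
river: ρ → (6,18,-13)
river: ρ → (-13,8,11)
river: ρ → (11,14,-10)
river: ρ → (-10,6,15)
river: ρ → (15,24,-1)
river: ρ → (-1,24,15)
ρ-cycle length = 10 (tail of 1 descent step not counted)

10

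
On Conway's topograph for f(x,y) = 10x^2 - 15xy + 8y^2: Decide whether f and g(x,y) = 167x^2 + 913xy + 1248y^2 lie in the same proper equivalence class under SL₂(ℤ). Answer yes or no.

D₁ = -95, D₂ = -95
f: translate: b→5 (≡-15 mod 20), so (10,-15,8)→(10,5,3)
f: flip: (10,5,3)→(3,-5,10)
f: translate: b→1 (≡-5 mod 6), so (3,-5,10)→(3,1,8)
f: reduced (well bottom): (3,1,8) with a≤c, −a<b≤a
g: translate: b→-89 (≡913 mod 334), so (167,913,1248)→(167,-89,12)
g: flip: (167,-89,12)→(12,89,167)
g: translate: b→-7 (≡89 mod 24), so (12,89,167)→(12,-7,3)
g: flip: (12,-7,3)→(3,7,12)
g: translate: b→1 (≡7 mod 6), so (3,7,12)→(3,1,8)
g: reduced (well bottom): (3,1,8) with a≤c, −a<b≤a
reduced forms (3, 1, 8) vs (3, 1, 8) ⇒ equivalent

yes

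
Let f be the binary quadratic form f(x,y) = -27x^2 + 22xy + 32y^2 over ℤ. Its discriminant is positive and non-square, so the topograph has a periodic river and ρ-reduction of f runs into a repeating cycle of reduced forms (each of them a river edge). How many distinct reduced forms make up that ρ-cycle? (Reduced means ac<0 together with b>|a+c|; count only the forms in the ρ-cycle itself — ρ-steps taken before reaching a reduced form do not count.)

D = 3940, ⌊√D⌋ = 62
river: ρ → (32,42,-17)
river: ρ → (-17,60,5)
river: ρ → (5,60,-17)
river: ρ → (-17,42,32)
river: ρ → (32,22,-27)
river: ρ → (-27,32,27)
river: ρ → (27,22,-32)
river: ρ → (-32,42,17)
river: ρ → (17,60,-5)
river: ρ → (-5,60,17)
river: ρ → (17,42,-32)
river: ρ → (-32,22,27)
river: ρ → (27,32,-27)
river: ρ → (-27,22,32)
ρ-cycle length = 14 (tail of 0 descent steps not counted)

14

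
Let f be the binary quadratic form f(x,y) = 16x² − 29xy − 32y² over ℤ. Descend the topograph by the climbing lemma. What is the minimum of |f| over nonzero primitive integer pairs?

descent: ρ → (-32,29,16)  [lands on river]
river: ρ → (16,35,-26)
river: ρ → (-26,17,25)
river: ρ → (25,33,-18)
river: ρ → (-18,39,19)
river: ρ → (19,37,-20)
river: ρ → (-20,43,13)
river: ρ → (13,35,-32)
closes: descent 1, river 8
min |a| on river = 13

13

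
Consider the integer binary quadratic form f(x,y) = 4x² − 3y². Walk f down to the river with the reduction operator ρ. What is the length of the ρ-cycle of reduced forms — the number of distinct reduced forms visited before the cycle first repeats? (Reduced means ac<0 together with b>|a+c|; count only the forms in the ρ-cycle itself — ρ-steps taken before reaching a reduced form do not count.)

D = 48, ⌊√D⌋ = 6
descent: ρ → (-3,6,1)  [lands on river]
river: ρ → (1,6,-3)
ρ-cycle length = 2 (tail of 1 descent step not counted)

2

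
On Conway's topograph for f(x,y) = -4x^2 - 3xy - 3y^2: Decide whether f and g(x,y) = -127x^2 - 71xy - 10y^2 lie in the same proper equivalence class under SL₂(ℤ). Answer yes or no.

D₁ = -39, D₂ = -39
f is negative-definite; reduce −f:
−f: flip: (4,3,3)→(3,-3,4)
−f: translate: b→3 (≡-3 mod 6), so (3,-3,4)→(3,3,4)
−f: reduced (well bottom): (3,3,4) with a≤c, −a<b≤a
flip sign back: reduced form of f is (-3,-3,-4)
g is negative-definite; reduce −g:
−g: flip: (127,71,10)→(10,-71,127)
−g: translate: b→9 (≡-71 mod 20), so (10,-71,127)→(10,9,3)
−g: flip: (10,9,3)→(3,-9,10)
−g: translate: b→3 (≡-9 mod 6), so (3,-9,10)→(3,3,4)
−g: reduced (well bottom): (3,3,4) with a≤c, −a<b≤a
flip sign back: reduced form of g is (-3,-3,-4)
reduced forms (-3, -3, -4) vs (-3, -3, -4) ⇒ equivalent

yes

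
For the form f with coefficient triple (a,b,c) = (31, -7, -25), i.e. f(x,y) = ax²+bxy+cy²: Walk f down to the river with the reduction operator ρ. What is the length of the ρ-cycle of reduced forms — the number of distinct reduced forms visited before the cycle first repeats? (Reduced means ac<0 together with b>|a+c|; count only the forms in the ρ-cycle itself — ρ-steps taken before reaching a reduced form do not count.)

D = 3149, ⌊√D⌋ = 56
descent: ρ → (-25,7,31)  [lands on river]
river: ρ → (31,55,-1)
river: ρ → (-1,55,31)
river: ρ → (31,7,-25)
river: ρ → (-25,43,13)
river: ρ → (13,35,-37)
river: ρ → (-37,39,11)
river: ρ → (11,49,-17)
river: ρ → (-17,53,5)
river: ρ → (5,47,-47)
river: ρ → (-47,47,5)
river: ρ → (5,53,-17)
river: ρ → (-17,49,11)
river: ρ → (11,39,-37)
river: ρ → (-37,35,13)
river: ρ → (13,43,-25)
ρ-cycle length = 16 (tail of 1 descent step not counted)

16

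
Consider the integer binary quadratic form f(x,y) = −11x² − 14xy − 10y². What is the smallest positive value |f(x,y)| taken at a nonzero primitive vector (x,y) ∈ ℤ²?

translate: b→-8 (≡14 mod 22), so (11,14,10)→(11,-8,7)
flip: (11,-8,7)→(7,8,11)
translate: b→-6 (≡8 mod 14), so (7,8,11)→(7,-6,10)
reduced (well bottom): (7,-6,10) with a≤c, −a<b≤a
well minimum |f| = |-7| = 7 (negative-definite)

7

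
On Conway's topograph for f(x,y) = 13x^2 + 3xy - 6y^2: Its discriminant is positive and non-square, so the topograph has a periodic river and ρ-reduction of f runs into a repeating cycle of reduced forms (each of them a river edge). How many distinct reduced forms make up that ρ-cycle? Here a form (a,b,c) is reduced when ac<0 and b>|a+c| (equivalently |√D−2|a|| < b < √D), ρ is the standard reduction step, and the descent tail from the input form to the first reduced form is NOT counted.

D = 321, ⌊√D⌋ = 17
descent: ρ → (-6,9,10)  [lands on river]
river: ρ → (10,11,-5)
river: ρ → (-5,9,12)
river: ρ → (12,15,-2)
river: ρ → (-2,17,4)
river: ρ → (4,15,-6)
ρ-cycle length = 6 (tail of 1 descent step not counted)

6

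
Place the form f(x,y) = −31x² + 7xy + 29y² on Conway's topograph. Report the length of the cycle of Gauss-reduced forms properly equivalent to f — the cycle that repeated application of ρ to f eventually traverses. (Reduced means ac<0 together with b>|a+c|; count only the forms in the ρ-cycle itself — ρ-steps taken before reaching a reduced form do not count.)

D = 3645, ⌊√D⌋ = 60
river: ρ → (29,51,-9)
river: ρ → (-9,57,11)
river: ρ → (11,53,-19)
river: ρ → (-19,23,41)
river: ρ → (41,59,-1)
river: ρ → (-1,59,41)
river: ρ → (41,23,-19)
river: ρ → (-19,53,11)
river: ρ → (11,57,-9)
river: ρ → (-9,51,29)
river: ρ → (29,7,-31)
river: ρ → (-31,55,5)
river: ρ → (5,55,-31)
river: ρ → (-31,7,29)
ρ-cycle length = 14 (tail of 0 descent steps not counted)

14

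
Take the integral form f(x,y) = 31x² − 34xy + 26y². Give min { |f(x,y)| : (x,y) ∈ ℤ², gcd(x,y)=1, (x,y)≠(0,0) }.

translate: b→28 (≡-34 mod 62), so (31,-34,26)→(31,28,23)
flip: (31,28,23)→(23,-28,31)
translate: b→18 (≡-28 mod 46), so (23,-28,31)→(23,18,26)
reduced (well bottom): (23,18,26) with a≤c, −a<b≤a
well minimum = a = 23

23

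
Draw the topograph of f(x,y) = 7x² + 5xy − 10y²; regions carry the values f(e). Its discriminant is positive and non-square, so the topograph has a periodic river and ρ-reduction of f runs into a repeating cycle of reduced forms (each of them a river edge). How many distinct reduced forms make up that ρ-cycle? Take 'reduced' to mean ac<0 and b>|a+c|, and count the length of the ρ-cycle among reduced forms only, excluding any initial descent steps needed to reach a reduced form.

D = 305, ⌊√D⌋ = 17
river: ρ → (-10,15,2)
river: ρ → (2,17,-2)
river: ρ → (-2,15,10)
river: ρ → (10,5,-7)
river: ρ → (-7,9,8)
river: ρ → (8,7,-8)
river: ρ → (-8,9,7)
river: ρ → (7,5,-10)
ρ-cycle length = 8 (tail of 0 descent steps not counted)

8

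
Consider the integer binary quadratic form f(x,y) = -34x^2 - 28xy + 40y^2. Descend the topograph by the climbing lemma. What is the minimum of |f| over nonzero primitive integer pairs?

descent: ρ → (40,28,-34)  [lands on river]
river: ρ → (-34,40,34)
river: ρ → (34,28,-40)
river: ρ → (-40,52,22)
river: ρ → (22,36,-56)
river: ρ → (-56,76,2)
river: ρ → (2,76,-56)
river: ρ → (-56,36,22)
river: ρ → (22,52,-40)
river: ρ → (-40,28,34)
river: ρ → (34,40,-34)
river: ρ → (-34,28,40)
river: ρ → (40,52,-22)
river: ρ → (-22,36,56)
river: ρ → (56,76,-2)
river: ρ → (-2,76,56)
river: ρ → (56,36,-22)
river: ρ → (-22,52,40)
closes: descent 1, river 18
min |a| on river = 2

2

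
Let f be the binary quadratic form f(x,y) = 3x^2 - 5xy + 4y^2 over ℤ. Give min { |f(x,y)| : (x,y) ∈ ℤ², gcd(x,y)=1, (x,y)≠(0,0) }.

translate: b→1 (≡-5 mod 6), so (3,-5,4)→(3,1,2)
flip: (3,1,2)→(2,-1,3)
reduced (well bottom): (2,-1,3) with a≤c, −a<b≤a
well minimum = a = 2

2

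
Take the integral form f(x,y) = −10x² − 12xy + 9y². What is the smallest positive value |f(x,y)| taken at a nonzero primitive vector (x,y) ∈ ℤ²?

descent: ρ → (9,12,-10)  [lands on river]
river: ρ → (-10,8,11)
river: ρ → (11,14,-7)
river: ρ → (-7,14,11)
river: ρ → (11,8,-10)
river: ρ → (-10,12,9)
river: ρ → (9,6,-13)
river: ρ → (-13,20,2)
river: ρ → (2,20,-13)
river: ρ → (-13,6,9)
closes: descent 1, river 10
min |a| on river = 2

2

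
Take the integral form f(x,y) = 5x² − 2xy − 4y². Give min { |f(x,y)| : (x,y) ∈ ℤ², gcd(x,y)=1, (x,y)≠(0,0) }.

descent: ρ → (-4,2,5)  [lands on river]
river: ρ → (5,8,-1)
river: ρ → (-1,8,5)
river: ρ → (5,2,-4)
river: ρ → (-4,6,3)
river: ρ → (3,6,-4)
closes: descent 1, river 6
min |a| on river = 1

1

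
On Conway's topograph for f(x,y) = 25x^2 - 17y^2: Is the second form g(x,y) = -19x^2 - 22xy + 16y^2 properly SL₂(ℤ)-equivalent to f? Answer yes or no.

D₁ = 1700, D₂ = 1700
river cycle of f (length 14): (-17, 34, 8), (8, 30, -25), (-25, 20, 13), (13, 32, -13), (-13, 20, 25), (25, 30, -8), (-8, 34, 17), (17, 34, -8), (-8, 30, 25), (25, 20, -13), … (4 more)
river cycle of g (length 14): (16, 22, -19), (-19, 16, 19), (19, 22, -16), (-16, 10, 25), (25, 40, -1), (-1, 40, 25), (25, 10, -16), (-16, 22, 19), (19, 16, -19), (-19, 22, 16), … (4 more)
cycles differ ⇒ inequivalent

no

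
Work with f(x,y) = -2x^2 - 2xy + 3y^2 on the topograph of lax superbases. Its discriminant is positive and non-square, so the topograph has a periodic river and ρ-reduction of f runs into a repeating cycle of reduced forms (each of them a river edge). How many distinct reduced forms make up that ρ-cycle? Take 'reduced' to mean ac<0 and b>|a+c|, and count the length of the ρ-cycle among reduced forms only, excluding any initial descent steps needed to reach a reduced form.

D = 28, ⌊√D⌋ = 5
descent: ρ → (3,2,-2)  [lands on river]
river: ρ → (-2,2,3)
river: ρ → (3,4,-1)
river: ρ → (-1,4,3)
ρ-cycle length = 4 (tail of 1 descent step not counted)

4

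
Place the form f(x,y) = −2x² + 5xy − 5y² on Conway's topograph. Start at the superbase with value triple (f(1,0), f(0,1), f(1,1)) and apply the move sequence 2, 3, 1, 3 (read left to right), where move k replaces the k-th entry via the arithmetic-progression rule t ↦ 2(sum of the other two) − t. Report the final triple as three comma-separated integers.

start (-2,-5,-2) = (f(1,0),f(0,1),f(1,1))
replace slot 2: 2·((-2)+(-2)) − (-5) = -3 → (-2,-3,-2)
replace slot 3: 2·((-2)+(-3)) − (-2) = -8 → (-2,-3,-8)
replace slot 1: 2·((-3)+(-8)) − (-2) = -20 → (-20,-3,-8)
replace slot 3: 2·((-20)+(-3)) − (-8) = -38 → (-20,-3,-38)

-20,-3,-38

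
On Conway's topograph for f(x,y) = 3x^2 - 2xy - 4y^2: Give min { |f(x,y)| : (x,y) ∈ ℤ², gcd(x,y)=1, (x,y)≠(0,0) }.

descent: ρ → (-4,2,3)  [lands on river]
river: ρ → (3,4,-3)
river: ρ → (-3,2,4)
river: ρ → (4,6,-1)
river: ρ → (-1,6,4)
river: ρ → (4,2,-3)
river: ρ → (-3,4,3)
river: ρ → (3,2,-4)
river: ρ → (-4,6,1)
river: ρ → (1,6,-4)
closes: descent 1, river 10
min |a| on river = 1

1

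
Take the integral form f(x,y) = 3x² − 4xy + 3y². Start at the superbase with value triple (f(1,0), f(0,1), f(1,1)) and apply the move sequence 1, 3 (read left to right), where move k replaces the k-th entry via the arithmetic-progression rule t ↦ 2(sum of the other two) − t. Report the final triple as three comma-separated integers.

start (3,3,2) = (f(1,0),f(0,1),f(1,1))
replace slot 1: 2·(3+2) − 3 = 7 → (7,3,2)
replace slot 3: 2·(7+3) − 2 = 18 → (7,3,18)

7,3,18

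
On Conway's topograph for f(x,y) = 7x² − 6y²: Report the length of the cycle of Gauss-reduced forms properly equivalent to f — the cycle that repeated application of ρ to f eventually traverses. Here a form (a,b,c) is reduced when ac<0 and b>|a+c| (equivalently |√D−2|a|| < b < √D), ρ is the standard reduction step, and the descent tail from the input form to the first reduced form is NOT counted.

D = 168, ⌊√D⌋ = 12
descent: ρ → (-6,12,1)  [lands on river]
river: ρ → (1,12,-6)
ρ-cycle length = 2 (tail of 1 descent step not counted)

2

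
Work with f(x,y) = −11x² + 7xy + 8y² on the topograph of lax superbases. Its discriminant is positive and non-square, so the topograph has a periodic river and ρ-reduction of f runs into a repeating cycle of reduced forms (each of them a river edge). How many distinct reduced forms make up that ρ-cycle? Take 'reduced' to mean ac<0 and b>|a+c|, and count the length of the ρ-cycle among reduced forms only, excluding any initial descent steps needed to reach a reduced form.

D = 401, ⌊√D⌋ = 20
river: ρ → (8,9,-10)
river: ρ → (-10,11,7)
river: ρ → (7,17,-4)
river: ρ → (-4,15,11)
river: ρ → (11,7,-8)
river: ρ → (-8,9,10)
river: ρ → (10,11,-7)
river: ρ → (-7,17,4)
river: ρ → (4,15,-11)
river: ρ → (-11,7,8)
ρ-cycle length = 10 (tail of 0 descent steps not counted)

10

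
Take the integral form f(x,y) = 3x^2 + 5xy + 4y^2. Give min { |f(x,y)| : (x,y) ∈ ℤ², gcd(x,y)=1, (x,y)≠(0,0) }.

translate: b→-1 (≡5 mod 6), so (3,5,4)→(3,-1,2)
flip: (3,-1,2)→(2,1,3)
reduced (well bottom): (2,1,3) with a≤c, −a<b≤a
well minimum = a = 2

2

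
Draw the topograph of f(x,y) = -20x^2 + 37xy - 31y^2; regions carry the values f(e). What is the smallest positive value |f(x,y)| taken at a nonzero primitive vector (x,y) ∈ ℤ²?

translate: b→3 (≡-37 mod 40), so (20,-37,31)→(20,3,14)
flip: (20,3,14)→(14,-3,20)
reduced (well bottom): (14,-3,20) with a≤c, −a<b≤a
well minimum |f| = |-14| = 14 (negative-definite)

14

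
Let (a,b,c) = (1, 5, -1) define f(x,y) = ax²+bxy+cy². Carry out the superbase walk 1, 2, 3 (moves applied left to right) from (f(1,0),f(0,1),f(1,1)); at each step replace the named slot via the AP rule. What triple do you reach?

start (1,-1,5) = (f(1,0),f(0,1),f(1,1))
replace slot 1: 2·((-1)+5) − 1 = 7 → (7,-1,5)
replace slot 2: 2·(7+5) − (-1) = 25 → (7,25,5)
replace slot 3: 2·(7+25) − 5 = 59 → (7,25,59)

7,25,59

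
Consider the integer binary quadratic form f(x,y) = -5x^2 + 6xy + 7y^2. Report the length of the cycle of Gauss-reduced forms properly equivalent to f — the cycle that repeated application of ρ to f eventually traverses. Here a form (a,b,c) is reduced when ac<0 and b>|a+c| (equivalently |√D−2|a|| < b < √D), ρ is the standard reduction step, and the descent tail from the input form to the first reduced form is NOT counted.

D = 176, ⌊√D⌋ = 13
river: ρ → (7,8,-4)
river: ρ → (-4,8,7)
river: ρ → (7,6,-5)
river: ρ → (-5,4,8)
river: ρ → (8,12,-1)
river: ρ → (-1,12,8)
river: ρ → (8,4,-5)
river: ρ → (-5,6,7)
ρ-cycle length = 8 (tail of 0 descent steps not counted)

8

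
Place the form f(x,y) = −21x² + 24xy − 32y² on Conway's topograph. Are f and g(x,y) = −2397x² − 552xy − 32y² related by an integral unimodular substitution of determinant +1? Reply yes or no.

D₁ = -2112, D₂ = -2112
f is negative-definite; reduce −f:
−f: translate: b→18 (≡-24 mod 42), so (21,-24,32)→(21,18,29)
−f: reduced (well bottom): (21,18,29) with a≤c, −a<b≤a
flip sign back: reduced form of f is (-21,-18,-29)
g is negative-definite; reduce −g:
−g: flip: (2397,552,32)→(32,-552,2397)
−g: translate: b→24 (≡-552 mod 64), so (32,-552,2397)→(32,24,21)
−g: flip: (32,24,21)→(21,-24,32)
−g: translate: b→18 (≡-24 mod 42), so (21,-24,32)→(21,18,29)
−g: reduced (well bottom): (21,18,29) with a≤c, −a<b≤a
flip sign back: reduced form of g is (-21,-18,-29)
reduced forms (-21, -18, -29) vs (-21, -18, -29) ⇒ equivalent

yes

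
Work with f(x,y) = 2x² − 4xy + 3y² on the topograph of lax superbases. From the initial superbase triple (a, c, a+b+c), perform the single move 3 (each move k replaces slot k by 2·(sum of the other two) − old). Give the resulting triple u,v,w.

start (2,3,1) = (f(1,0),f(0,1),f(1,1))
replace slot 3: 2·(2+3) − 1 = 9 → (2,3,9)

2,3,9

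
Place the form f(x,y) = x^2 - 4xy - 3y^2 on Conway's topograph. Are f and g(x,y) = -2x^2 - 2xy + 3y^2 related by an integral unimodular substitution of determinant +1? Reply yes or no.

D₁ = 28, D₂ = 28
river cycle of f (length 4): (-3, 4, 1), (1, 4, -3), (-3, 2, 2), (2, 2, -3)
river cycle of g (length 4): (3, 2, -2), (-2, 2, 3), (3, 4, -1), (-1, 4, 3)
cycles differ ⇒ inequivalent

no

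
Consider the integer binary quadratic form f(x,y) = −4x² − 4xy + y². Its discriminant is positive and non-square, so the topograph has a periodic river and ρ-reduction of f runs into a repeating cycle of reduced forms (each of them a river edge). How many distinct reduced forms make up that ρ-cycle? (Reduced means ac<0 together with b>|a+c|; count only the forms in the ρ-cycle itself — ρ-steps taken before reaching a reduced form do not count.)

D = 32, ⌊√D⌋ = 5
descent: ρ → (1,4,-4)  [lands on river]
river: ρ → (-4,4,1)
ρ-cycle length = 2 (tail of 1 descent step not counted)

2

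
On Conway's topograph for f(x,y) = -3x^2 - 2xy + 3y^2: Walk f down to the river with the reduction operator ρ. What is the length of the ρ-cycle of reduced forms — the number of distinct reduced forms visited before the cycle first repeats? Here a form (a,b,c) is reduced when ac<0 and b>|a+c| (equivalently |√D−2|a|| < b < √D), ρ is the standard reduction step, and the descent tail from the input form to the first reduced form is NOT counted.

D = 40, ⌊√D⌋ = 6
descent: ρ → (3,2,-3)  [lands on river]
river: ρ → (-3,4,2)
river: ρ → (2,4,-3)
river: ρ → (-3,2,3)
river: ρ → (3,4,-2)
river: ρ → (-2,4,3)
ρ-cycle length = 6 (tail of 1 descent step not counted)

6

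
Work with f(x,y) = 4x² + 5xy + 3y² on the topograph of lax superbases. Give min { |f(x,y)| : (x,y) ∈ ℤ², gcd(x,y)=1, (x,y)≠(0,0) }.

translate: b→-3 (≡5 mod 8), so (4,5,3)→(4,-3,2)
flip: (4,-3,2)→(2,3,4)
translate: b→-1 (≡3 mod 4), so (2,3,4)→(2,-1,3)
reduced (well bottom): (2,-1,3) with a≤c, −a<b≤a
well minimum = a = 2

2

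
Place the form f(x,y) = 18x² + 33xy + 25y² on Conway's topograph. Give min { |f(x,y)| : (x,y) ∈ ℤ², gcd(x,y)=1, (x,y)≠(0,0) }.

translate: b→-3 (≡33 mod 36), so (18,33,25)→(18,-3,10)
flip: (18,-3,10)→(10,3,18)
reduced (well bottom): (10,3,18) with a≤c, −a<b≤a
well minimum = a = 10

10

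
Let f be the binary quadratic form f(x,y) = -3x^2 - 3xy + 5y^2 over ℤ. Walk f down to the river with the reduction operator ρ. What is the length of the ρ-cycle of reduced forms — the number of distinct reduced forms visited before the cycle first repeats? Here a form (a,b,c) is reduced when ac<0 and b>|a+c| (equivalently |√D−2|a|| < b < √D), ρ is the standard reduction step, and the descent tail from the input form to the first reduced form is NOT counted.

D = 69, ⌊√D⌋ = 8
descent: ρ → (5,3,-3)  [lands on river]
river: ρ → (-3,3,5)
river: ρ → (5,7,-1)
river: ρ → (-1,7,5)
ρ-cycle length = 4 (tail of 1 descent step not counted)

4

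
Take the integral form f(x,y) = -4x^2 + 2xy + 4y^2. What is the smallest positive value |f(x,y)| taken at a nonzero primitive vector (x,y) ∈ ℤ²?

river: ρ → (4,6,-2)
river: ρ → (-2,6,4)
river: ρ → (4,2,-4)
river: ρ → (-4,6,2)
river: ρ → (2,6,-4)
river: ρ → (-4,2,4)
closes: descent 0, river 6
min |a| on river = 2

2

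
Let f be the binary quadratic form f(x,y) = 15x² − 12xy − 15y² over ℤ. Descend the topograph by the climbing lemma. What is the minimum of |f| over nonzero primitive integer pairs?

descent: ρ → (-15,12,15)  [lands on river]
river: ρ → (15,18,-12)
river: ρ → (-12,30,3)
river: ρ → (3,30,-12)
river: ρ → (-12,18,15)
river: ρ → (15,12,-15)
river: ρ → (-15,18,12)
river: ρ → (12,30,-3)
river: ρ → (-3,30,12)
river: ρ → (12,18,-15)
closes: descent 1, river 10
min |a| on river = 3

3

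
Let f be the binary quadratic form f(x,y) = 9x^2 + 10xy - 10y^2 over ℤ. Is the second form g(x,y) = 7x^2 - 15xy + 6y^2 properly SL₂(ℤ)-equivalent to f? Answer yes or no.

D₁ = 460, D₂ = 57
discriminants differ ⇒ not SL₂(ℤ)-equivalent

no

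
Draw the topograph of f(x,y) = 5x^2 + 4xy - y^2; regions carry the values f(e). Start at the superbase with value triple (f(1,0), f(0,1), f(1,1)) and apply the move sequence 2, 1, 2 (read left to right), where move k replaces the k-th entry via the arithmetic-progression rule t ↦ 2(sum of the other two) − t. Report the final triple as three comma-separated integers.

start (5,-1,8) = (f(1,0),f(0,1),f(1,1))
replace slot 2: 2·(5+8) − (-1) = 27 → (5,27,8)
replace slot 1: 2·(27+8) − 5 = 65 → (65,27,8)
replace slot 2: 2·(65+8) − 27 = 119 → (65,119,8)

65,119,8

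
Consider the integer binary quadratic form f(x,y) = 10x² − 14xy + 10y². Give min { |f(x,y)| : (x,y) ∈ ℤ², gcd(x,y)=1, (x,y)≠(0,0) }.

translate: b→6 (≡-14 mod 20), so (10,-14,10)→(10,6,6)
flip: (10,6,6)→(6,-6,10)
translate: b→6 (≡-6 mod 12), so (6,-6,10)→(6,6,10)
reduced (well bottom): (6,6,10) with a≤c, −a<b≤a
well minimum = a = 6

6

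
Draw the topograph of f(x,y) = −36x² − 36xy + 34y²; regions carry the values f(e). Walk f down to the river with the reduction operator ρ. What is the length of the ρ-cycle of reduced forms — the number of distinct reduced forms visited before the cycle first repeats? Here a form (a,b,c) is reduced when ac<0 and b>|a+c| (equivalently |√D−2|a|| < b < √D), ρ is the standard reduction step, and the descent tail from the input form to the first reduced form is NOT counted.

D = 6192, ⌊√D⌋ = 78
descent: ρ → (34,36,-36)  [lands on river]
river: ρ → (-36,36,34)
river: ρ → (34,32,-38)
river: ρ → (-38,44,28)
river: ρ → (28,68,-14)
river: ρ → (-14,72,18)
river: ρ → (18,72,-14)
river: ρ → (-14,68,28)
river: ρ → (28,44,-38)
river: ρ → (-38,32,34)
ρ-cycle length = 10 (tail of 1 descent step not counted)

10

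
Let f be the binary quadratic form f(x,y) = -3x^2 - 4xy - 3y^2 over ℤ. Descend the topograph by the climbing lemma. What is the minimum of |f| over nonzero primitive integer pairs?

translate: b→-2 (≡4 mod 6), so (3,4,3)→(3,-2,2)
flip: (3,-2,2)→(2,2,3)
reduced (well bottom): (2,2,3) with a≤c, −a<b≤a
well minimum |f| = |-2| = 2 (negative-definite)

2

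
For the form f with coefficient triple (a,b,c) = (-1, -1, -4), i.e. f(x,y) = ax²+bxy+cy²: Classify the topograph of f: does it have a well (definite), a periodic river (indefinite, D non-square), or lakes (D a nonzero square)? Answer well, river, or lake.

D = b²−4ac = (-1)² − 4·(-1)·(-4) = -15
D < 0 ⇒ definite ⇒ every region one sign ⇒ single well

well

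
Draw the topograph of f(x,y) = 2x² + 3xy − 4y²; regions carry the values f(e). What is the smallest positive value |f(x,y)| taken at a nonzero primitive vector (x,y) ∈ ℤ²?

river: ρ → (-4,5,1)
river: ρ → (1,5,-4)
river: ρ → (-4,3,2)
river: ρ → (2,5,-2)
river: ρ → (-2,3,4)
river: ρ → (4,5,-1)
river: ρ → (-1,5,4)
river: ρ → (4,3,-2)
river: ρ → (-2,5,2)
river: ρ → (2,3,-4)
closes: descent 0, river 10
min |a| on river = 1

1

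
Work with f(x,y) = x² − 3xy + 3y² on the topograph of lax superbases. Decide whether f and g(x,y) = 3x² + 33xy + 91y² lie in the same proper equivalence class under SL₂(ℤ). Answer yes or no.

D₁ = -3, D₂ = -3
f: translate: b→1 (≡-3 mod 2), so (1,-3,3)→(1,1,1)
f: reduced (well bottom): (1,1,1) with a≤c, −a<b≤a
g: translate: b→3 (≡33 mod 6), so (3,33,91)→(3,3,1)
g: flip: (3,3,1)→(1,-3,3)
g: translate: b→1 (≡-3 mod 2), so (1,-3,3)→(1,1,1)
g: reduced (well bottom): (1,1,1) with a≤c, −a<b≤a
reduced forms (1, 1, 1) vs (1, 1, 1) ⇒ equivalent

yes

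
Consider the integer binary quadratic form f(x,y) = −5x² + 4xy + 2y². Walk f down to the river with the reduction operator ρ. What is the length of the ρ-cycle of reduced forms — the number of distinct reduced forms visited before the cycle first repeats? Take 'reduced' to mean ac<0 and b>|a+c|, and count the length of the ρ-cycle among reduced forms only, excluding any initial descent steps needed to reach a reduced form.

D = 56, ⌊√D⌋ = 7
river: ρ → (2,4,-5)
river: ρ → (-5,6,1)
river: ρ → (1,6,-5)
river: ρ → (-5,4,2)
ρ-cycle length = 4 (tail of 0 descent steps not counted)

4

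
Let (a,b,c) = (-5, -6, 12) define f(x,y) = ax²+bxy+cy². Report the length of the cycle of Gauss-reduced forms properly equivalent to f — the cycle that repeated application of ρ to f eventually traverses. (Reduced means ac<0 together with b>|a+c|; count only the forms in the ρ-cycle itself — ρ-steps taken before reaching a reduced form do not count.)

D = 276, ⌊√D⌋ = 16
descent: ρ → (12,6,-5)
descent: ρ → (-5,14,4)  [lands on river]
river: ρ → (4,10,-11)
river: ρ → (-11,12,3)
river: ρ → (3,12,-11)
river: ρ → (-11,10,4)
river: ρ → (4,14,-5)
river: ρ → (-5,16,1)
river: ρ → (1,16,-5)
ρ-cycle length = 8 (tail of 2 descent steps not counted)

8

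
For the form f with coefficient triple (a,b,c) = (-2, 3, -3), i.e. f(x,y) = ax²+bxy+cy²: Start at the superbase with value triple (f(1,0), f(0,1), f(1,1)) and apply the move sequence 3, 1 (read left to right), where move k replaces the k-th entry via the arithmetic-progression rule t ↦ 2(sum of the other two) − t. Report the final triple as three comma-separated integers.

start (-2,-3,-2) = (f(1,0),f(0,1),f(1,1))
replace slot 3: 2·((-2)+(-3)) − (-2) = -8 → (-2,-3,-8)
replace slot 1: 2·((-3)+(-8)) − (-2) = -20 → (-20,-3,-8)

-20,-3,-8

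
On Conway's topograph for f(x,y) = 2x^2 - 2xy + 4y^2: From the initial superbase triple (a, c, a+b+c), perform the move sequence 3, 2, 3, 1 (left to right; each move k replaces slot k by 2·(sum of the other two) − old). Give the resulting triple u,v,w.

start (2,4,4) = (f(1,0),f(0,1),f(1,1))
replace slot 3: 2·(2+4) − 4 = 8 → (2,4,8)
replace slot 2: 2·(2+8) − 4 = 16 → (2,16,8)
replace slot 3: 2·(2+16) − 8 = 28 → (2,16,28)
replace slot 1: 2·(16+28) − 2 = 86 → (86,16,28)

86,16,28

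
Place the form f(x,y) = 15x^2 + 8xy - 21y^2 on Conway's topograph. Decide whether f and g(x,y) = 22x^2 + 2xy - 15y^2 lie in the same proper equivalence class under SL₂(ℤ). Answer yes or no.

D₁ = 1324, D₂ = 1324
river cycle of f (length 34): (-21, 34, 2), (2, 34, -21), (-21, 8, 15), (15, 22, -14), (-14, 34, 3), (3, 32, -25), (-25, 18, 10), (10, 22, -21), (-21, 20, 11), (11, 24, -17), … (24 more)
river cycle of g (length 34): (-15, 28, 9), (9, 26, -18), (-18, 10, 17), (17, 24, -11), (-11, 20, 21), (21, 22, -10), (-10, 18, 25), (25, 32, -3), (-3, 34, 14), (14, 22, -15), … (24 more)
cycles differ ⇒ inequivalent

no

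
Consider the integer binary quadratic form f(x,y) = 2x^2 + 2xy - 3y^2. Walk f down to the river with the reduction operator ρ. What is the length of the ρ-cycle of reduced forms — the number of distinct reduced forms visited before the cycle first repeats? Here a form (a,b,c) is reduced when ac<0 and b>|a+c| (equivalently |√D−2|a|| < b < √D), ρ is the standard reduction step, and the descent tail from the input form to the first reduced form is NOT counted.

D = 28, ⌊√D⌋ = 5
river: ρ → (-3,4,1)
river: ρ → (1,4,-3)
river: ρ → (-3,2,2)
river: ρ → (2,2,-3)
ρ-cycle length = 4 (tail of 0 descent steps not counted)

4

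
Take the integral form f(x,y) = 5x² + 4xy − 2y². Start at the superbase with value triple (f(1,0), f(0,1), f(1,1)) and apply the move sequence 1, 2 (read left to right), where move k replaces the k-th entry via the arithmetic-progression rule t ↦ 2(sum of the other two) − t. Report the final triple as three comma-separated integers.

start (5,-2,7) = (f(1,0),f(0,1),f(1,1))
replace slot 1: 2·((-2)+7) − 5 = 5 → (5,-2,7)
replace slot 2: 2·(5+7) − (-2) = 26 → (5,26,7)

5,26,7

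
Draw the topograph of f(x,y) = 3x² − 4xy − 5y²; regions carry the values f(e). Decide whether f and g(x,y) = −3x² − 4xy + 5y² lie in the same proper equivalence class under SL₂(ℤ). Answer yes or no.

D₁ = 76, D₂ = 76
river cycle of f (length 6): (-5, 4, 3), (3, 8, -1), (-1, 8, 3), (3, 4, -5), (-5, 6, 2), (2, 6, -5)
river cycle of g (length 6): (5, 4, -3), (-3, 8, 1), (1, 8, -3), (-3, 4, 5), (5, 6, -2), (-2, 6, 5)
cycles differ ⇒ inequivalent

no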